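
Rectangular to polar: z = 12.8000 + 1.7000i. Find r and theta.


r = sqrt(163.84+2.89) = sqrt(166.73) = 12.9124
theta = atan2(1.7, 12.8) = 7.5653 degrees

r = 12.9124, theta = 7.5653 degrees


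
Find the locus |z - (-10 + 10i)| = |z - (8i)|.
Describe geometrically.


Equal distances means the locus is the perpendicular bisector of z1 and z2.
Midpoint = ((-10+0)/2, (10+8)/2) = (-5.0000, 9.0000)

Perpendicular bisector through (-5.0000, 9.0000)


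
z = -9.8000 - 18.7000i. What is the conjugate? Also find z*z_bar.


z_bar = -9.8000 + 18.7000i
z*z_bar = (-9.8)^2 + (-18.7)^2 = 96.04 + 349.69 = 445.73

z_bar = -9.8000 + 18.7000i, z*z_bar = 445.73


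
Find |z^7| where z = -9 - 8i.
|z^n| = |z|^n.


|z| = sqrt(81+64) = sqrt(145) = 12.0416
|z^7| = |z|^7 = (sqrt(145))^7 = 145^3 * sqrt(145) = 3048625*sqrt(145)

|z^7| = 3048625*sqrt(145) ≈ 36710306.2728


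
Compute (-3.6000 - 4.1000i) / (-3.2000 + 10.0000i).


Conjugate of z2 = -3.2000 - 10.0000i
Numerator: (-3.6000 - 4.1000i)(-3.2000 - 10.0000i) = -29.4800 + 49.1200i
Denominator: (-3.2)^2 + 10^2 = 110.24
Result = (-29.4800 + 49.1200i)/110.24

-0.2674 + 0.4456i


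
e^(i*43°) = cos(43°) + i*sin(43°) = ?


cos(43°) = 0.7314
sin(43°) = 0.6820

e^(i*43°) = 0.7314 + 0.6820i


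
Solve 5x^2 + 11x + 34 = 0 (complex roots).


disc = 11^2 - 4*5*34 = 121 - 680 = -559
sqrt(|disc|) = sqrt(559) = 23.6432
Real part = -11/(2*5) = -1.1000
Imag part = 23.6432/(2*5) = 2.3643

-1.1000 ± 2.3643i


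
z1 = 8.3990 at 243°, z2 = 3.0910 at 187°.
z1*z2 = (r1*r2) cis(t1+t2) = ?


r = 8.3990 * 3.0910 = 25.9613
theta = 243° + 187° = 430° = 70° (mod 360)

25.9613 cis(70°)


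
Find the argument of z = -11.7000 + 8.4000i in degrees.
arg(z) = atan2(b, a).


Re = -11.7, Im = 8.4
arg = atan2(8.4, -11.7) = 144.3236 degrees

arg(z) = 144.3236 degrees


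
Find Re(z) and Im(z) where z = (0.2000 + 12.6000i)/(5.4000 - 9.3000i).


Multiply by conjugate: (0.2000 + 12.6000i)(5.4000 + 9.3000i) / (5.4^2 + (-9.3)^2)
Numerator real = 0.2*5.4 + 12.6*(-9.3) = -116.1
Numerator imag = 12.6*5.4 - 0.2*(-9.3) = 69.9
Denominator = 115.65
Re(z) = -116.1/115.65 = -1.0039
Im(z) = 69.9/115.65 = 0.6044

Re(z) = -1.0039, Im(z) = 0.6044


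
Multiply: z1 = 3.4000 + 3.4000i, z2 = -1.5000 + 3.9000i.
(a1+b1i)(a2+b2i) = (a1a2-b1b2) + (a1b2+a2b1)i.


Real = 3.4*(-1.5) - 3.4*3.9 = -5.1 - 13.26 = -18.36
Imag = 3.4*3.9 - (1.5)*3.4 = 13.26 - (5.1) = 8.16

-18.3600 + 8.1600i


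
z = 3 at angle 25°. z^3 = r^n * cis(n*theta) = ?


r^3 = 3^3 = 27
n*theta = 3*25° = 75° = 75° (mod 360)
a = 27*cos(75°) = 6.9881
b = 27*sin(75°) = 26.0800

27 cis(75°) = 6.9881 + 26.0800i


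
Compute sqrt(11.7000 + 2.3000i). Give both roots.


|z| = sqrt(136.89+5.29) = 11.9239
sqrt((|z|+a)/2) = sqrt((11.9239+11.7)/2) = sqrt(11.8120) = 3.4369
sqrt((|z|-a)/2) = sqrt((11.9239-11.7)/2) = sqrt(0.1120) = 0.3346

±(3.4369 + 0.3346i) i.e. 3.4369 + 0.3346i and -3.4369 - 0.3346i


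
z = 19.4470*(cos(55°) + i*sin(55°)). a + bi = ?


a = 19.4470*cos(55°) = 19.4470*0.573576 = 11.1543
b = 19.4470*sin(55°) = 19.4470*0.81915 = 15.9300

11.1543 + 15.9300i


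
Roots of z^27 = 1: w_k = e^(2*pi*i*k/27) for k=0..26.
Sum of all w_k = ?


The sum of all 27th roots of unity is 0.
Geometric series: (1 - w^27)/(1 - w) = (1-1)/(1-w) = 0 since w^27 = 1, w ≠ 1.
Alternatively: coefficient of z^26 in z^27 - 1 is 0.

0


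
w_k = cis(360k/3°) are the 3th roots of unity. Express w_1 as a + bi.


Angle = 360*1/3 = 120°
a = cos(120°) = -0.5000
b = sin(120°) = 0.8660

-0.5000 + 0.8660i


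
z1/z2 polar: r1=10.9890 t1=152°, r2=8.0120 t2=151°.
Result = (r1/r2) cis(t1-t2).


r = 10.9890 / 8.0120 = 1.3716
theta = 152° - 151° = 1° = 1° (mod 360)

1.3716 cis(1°)


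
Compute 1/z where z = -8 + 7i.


|z|^2 = 64+49 = 113
1/z = (-8 - 7i)/113

1/z = -0.0708 - 0.0619i


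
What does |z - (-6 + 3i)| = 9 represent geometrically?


|z - z0| = r is a circle with center z0 and radius r.
Center = (-6, 3), radius = 9

Circle with center (-6, 3) and radius 9


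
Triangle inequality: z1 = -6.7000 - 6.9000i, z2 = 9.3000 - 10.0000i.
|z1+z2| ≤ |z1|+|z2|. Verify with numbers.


|z1| = sqrt((-6.7)^2 + (-6.9)^2) = sqrt(92.5) = 9.6177
|z2| = sqrt(9.3^2 + (-10)^2) = sqrt(186.49) = 13.6561
z1+z2 = 2.6000 - 16.9000i
|z1+z2| = sqrt(292.37) = 17.0988
|z1|+|z2| = 9.6177 + 13.6561 = 23.2738

|z1+z2| = 17.0988 ≤ |z1|+|z2| = 23.2738 (verified)


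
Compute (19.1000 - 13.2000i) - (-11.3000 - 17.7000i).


Real: 19.1 + 11.3 = 30.4
Imag: -13.2 + 17.7 = 4.5

30.4000 + 4.5000i


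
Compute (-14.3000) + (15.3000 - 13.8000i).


Real: -14.3 + 15.3 = 1
Imag: 0 - 13.8 = -13.8

1.0000 - 13.8000i


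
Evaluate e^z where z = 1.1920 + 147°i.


e^1.1920 = 3.2937
cos(147°) = -0.83867
sin(147°) = 0.54464
Real = 3.2937*(-0.83867) = -2.7623
Imag = 3.2937*0.54464 = 1.7939

-2.7623 + 1.7939i


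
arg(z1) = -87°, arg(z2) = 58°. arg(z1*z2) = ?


arg(z1*z2) = -87° + 58° = -29°
Normalized to (-180°, 180°]: -29°

-29°


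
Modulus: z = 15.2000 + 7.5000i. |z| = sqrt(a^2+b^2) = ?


|z| = sqrt(15.2^2 + 7.5^2) = sqrt(231.04 + 56.25) = sqrt(287.29) = 16.9496

|z| = 16.9496


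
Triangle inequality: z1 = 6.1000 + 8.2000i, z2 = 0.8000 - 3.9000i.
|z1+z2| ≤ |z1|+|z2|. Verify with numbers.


|z1| = sqrt(6.1^2 + 8.2^2) = sqrt(104.45) = 10.2201
|z2| = sqrt(0.8^2 + (-3.9)^2) = sqrt(15.85) = 3.9812
z1+z2 = 6.9000 + 4.3000i
|z1+z2| = sqrt(66.1) = 8.1302
|z1|+|z2| = 10.2201 + 3.9812 = 14.2013

|z1+z2| = 8.1302 ≤ |z1|+|z2| = 14.2013 (verified)


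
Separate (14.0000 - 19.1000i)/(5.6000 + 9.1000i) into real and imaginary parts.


Multiply by conjugate: (14.0000 - 19.1000i)(5.6000 - 9.1000i) / (5.6^2 + 9.1^2)
Numerator real = 14*5.6 - (19.1)*9.1 = -95.41
Numerator imag = -19.1*5.6 - 14*9.1 = -234.36
Denominator = 114.17
Re(z) = -95.41/114.17 = -0.8357
Im(z) = -234.36/114.17 = -2.0527

Re(z) = -0.8357, Im(z) = -2.0527


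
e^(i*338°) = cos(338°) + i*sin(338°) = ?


cos(338°) = 0.9272
sin(338°) = -0.3746

e^(i*338°) = 0.9272 - 0.3746i


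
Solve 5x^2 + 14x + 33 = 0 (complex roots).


disc = 14^2 - 4*5*33 = 196 - 660 = -464
sqrt(|disc|) = sqrt(464) = 21.5407
Real part = -14/(2*5) = -1.4000
Imag part = 21.5407/(2*5) = 2.1541

-1.4000 ± 2.1541i


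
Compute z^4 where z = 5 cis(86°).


r^4 = 5^4 = 625
n*theta = 4*86° = 344° = 344° (mod 360)
a = 625*cos(344°) = 600.7886
b = 625*sin(344°) = -172.2733

625 cis(344°) = 600.7886 - 172.2733i


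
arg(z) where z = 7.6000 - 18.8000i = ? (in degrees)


Re = 7.6, Im = -18.8
arg = atan2(-18.8, 7.6) = -67.9887 degrees

arg(z) = -67.9887 degrees


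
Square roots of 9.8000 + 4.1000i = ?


|z| = sqrt(96.04+16.81) = 10.6231
sqrt((|z|+a)/2) = sqrt((10.6231+9.8)/2) = sqrt(10.2115) = 3.1956
sqrt((|z|-a)/2) = sqrt((10.6231-9.8)/2) = sqrt(0.4115) = 0.6415

±(3.1956 + 0.6415i) i.e. 3.1956 + 0.6415i and -3.1956 - 0.6415i


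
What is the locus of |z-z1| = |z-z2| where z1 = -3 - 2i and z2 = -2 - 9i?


Equal distances means the locus is the perpendicular bisector of z1 and z2.
Midpoint = ((-3+(-2))/2, (-2+(-9))/2) = (-2.5000, -5.5000)

Perpendicular bisector through (-2.5000, -5.5000)


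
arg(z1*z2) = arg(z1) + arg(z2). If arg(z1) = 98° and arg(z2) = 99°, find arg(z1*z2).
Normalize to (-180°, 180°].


arg(z1*z2) = 98° + 99° = 197°
Normalized to (-180°, 180°]: -163°

-163°


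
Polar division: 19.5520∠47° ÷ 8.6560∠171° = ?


r = 19.5520 / 8.6560 = 2.2588
theta = 47° - 171° = -124° = 236° (mod 360)

2.2588 cis(236°)


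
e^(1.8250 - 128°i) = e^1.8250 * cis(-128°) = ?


e^1.8250 = 6.2028
cos(-128°) = -0.61566
sin(-128°) = -0.78801
Real = 6.2028*(-0.61566) = -3.8188
Imag = 6.2028*(-0.78801) = -4.8879

-3.8188 - 4.8879i


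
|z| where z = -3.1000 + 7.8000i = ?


|z| = sqrt((-3.1)^2 + 7.8^2) = sqrt(9.61 + 60.84) = sqrt(70.45) = 8.3934

|z| = 8.3934


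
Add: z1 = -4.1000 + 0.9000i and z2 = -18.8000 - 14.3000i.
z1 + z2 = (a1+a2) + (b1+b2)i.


Real: -4.1 - 18.8 = -22.9
Imag: 0.9 - 14.3 = -13.4

-22.9000 - 13.4000i


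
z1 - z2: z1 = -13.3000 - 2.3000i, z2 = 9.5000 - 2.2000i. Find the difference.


Real: -13.3 - 9.5 = -22.8
Imag: -2.3 + 2.2 = -0.1

-22.8000 - 0.1000i


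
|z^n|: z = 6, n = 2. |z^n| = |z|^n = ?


|z| = sqrt(36+0) = sqrt(36) = 6
|z^2| = |z|^2 = 6^2 = 36

|z^2| = 36


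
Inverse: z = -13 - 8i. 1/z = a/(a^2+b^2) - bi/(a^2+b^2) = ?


|z|^2 = 169+64 = 233
1/z = (-13 + 8i)/233

1/z = -0.0558 + 0.0343i


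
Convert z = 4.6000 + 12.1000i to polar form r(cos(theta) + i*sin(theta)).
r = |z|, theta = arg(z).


r = sqrt(21.16+146.41) = sqrt(167.57) = 12.9449
theta = atan2(12.1, 4.6) = 69.1849 degrees

r = 12.9449, theta = 69.1849 degrees


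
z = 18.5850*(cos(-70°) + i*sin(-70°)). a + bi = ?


a = 18.5850*cos(-70°) = 18.5850*0.34202 = 6.3564
b = 18.5850*sin(-70°) = 18.5850*(-0.939693) = -17.4642

6.3564 - 17.4642i


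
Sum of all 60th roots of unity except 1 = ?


With w = e^(2*pi*i/60), all 60 of the 60th roots of unity w^0 = 1, w, ..., w^(59) sum to 0: 1 + w + ... + w^(59) = (1 - w^60)/(1 - w) = 0 since w^60 = 1, w ≠ 1.
Removing the root 1: w + w^2 + ... + w^(59) = 0 - 1 = -1

Sum = -1


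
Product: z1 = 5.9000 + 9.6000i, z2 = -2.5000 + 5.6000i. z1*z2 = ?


Real = 5.9*(-2.5) - 9.6*5.6 = -14.75 - 53.76 = -68.51
Imag = 5.9*5.6 - (2.5)*9.6 = 33.04 - (24) = 9.04

-68.5100 + 9.0400i


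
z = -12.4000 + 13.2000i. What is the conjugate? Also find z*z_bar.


z_bar = -12.4000 - 13.2000i
z*z_bar = (-12.4)^2 + 13.2^2 = 153.76 + 174.24 = 328

z_bar = -12.4000 - 13.2000i, z*z_bar = 328


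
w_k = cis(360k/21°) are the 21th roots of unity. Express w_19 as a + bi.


Angle = 360*19/21 = 325.7143°
a = cos(325.7143°) = 0.8262
b = sin(325.7143°) = -0.5633

0.8262 - 0.5633i


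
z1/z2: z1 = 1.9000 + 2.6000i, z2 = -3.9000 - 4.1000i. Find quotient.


Conjugate of z2 = -3.9000 + 4.1000i
Numerator: (1.9000 + 2.6000i)(-3.9000 + 4.1000i) = -18.0700 - 2.3500i
Denominator: (-3.9)^2 + (-4.1)^2 = 32.02
Result = (-18.0700 - 2.3500i)/32.02

-0.5643 - 0.0734i


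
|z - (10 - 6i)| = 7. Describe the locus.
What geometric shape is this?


|z - z0| = r is a circle with center z0 and radius r.
Center = (10, -6), radius = 7

Circle with center (10, -6) and radius 7


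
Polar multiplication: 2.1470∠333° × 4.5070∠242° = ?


r = 2.1470 * 4.5070 = 9.6765
theta = 333° + 242° = 575° = 215° (mod 360)

9.6765 cis(215°)


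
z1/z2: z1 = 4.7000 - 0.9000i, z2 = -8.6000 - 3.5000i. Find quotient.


Conjugate of z2 = -8.6000 + 3.5000i
Numerator: (4.7000 - 0.9000i)(-8.6000 + 3.5000i) = -37.2700 + 24.1900i
Denominator: (-8.6)^2 + (-3.5)^2 = 86.21
Result = (-37.2700 + 24.1900i)/86.21

-0.4323 + 0.2806i


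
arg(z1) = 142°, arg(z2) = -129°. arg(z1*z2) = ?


arg(z1*z2) = 142° - 129° = 13°
Normalized to (-180°, 180°]: 13°

13°


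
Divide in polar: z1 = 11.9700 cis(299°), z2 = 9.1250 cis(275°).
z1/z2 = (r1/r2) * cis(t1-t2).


r = 11.9700 / 9.1250 = 1.3118
theta = 299° - 275° = 24° = 24° (mod 360)

1.3118 cis(24°)


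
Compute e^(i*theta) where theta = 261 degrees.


cos(261°) = -0.1564
sin(261°) = -0.9877

e^(i*261°) = -0.1564 - 0.9877i


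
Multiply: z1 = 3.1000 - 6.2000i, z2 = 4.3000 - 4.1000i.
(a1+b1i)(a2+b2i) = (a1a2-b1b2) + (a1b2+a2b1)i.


Real = 3.1*4.3 - (-6.2)*(-4.1) = 13.33 - 25.42 = -12.09
Imag = 3.1*(-4.1) + 4.3*(-6.2) = -12.71 - (26.66) = -39.37

-12.0900 - 39.3700i


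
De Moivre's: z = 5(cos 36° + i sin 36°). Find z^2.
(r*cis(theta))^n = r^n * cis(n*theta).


r^2 = 5^2 = 25
n*theta = 2*36° = 72° = 72° (mod 360)
a = 25*cos(72°) = 7.7254
b = 25*sin(72°) = 23.7764

25 cis(72°) = 7.7254 + 23.7764i


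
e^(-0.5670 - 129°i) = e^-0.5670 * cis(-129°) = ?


e^-0.5670 = 0.5672
cos(-129°) = -0.62932
sin(-129°) = -0.7771
Real = 0.5672*(-0.62932) = -0.3570
Imag = 0.5672*(-0.7771) = -0.4408

-0.3570 - 0.4408i


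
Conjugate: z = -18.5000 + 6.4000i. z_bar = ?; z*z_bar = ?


z_bar = -18.5000 - 6.4000i
z*z_bar = (-18.5)^2 + 6.4^2 = 342.25 + 40.96 = 383.21

z_bar = -18.5000 - 6.4000i, z*z_bar = 383.21


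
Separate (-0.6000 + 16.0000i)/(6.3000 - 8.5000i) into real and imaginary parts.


Multiply by conjugate: (-0.6000 + 16.0000i)(6.3000 + 8.5000i) / (6.3^2 + (-8.5)^2)
Numerator real = -0.6*6.3 + 16*(-8.5) = -139.78
Numerator imag = 16*6.3 - (-0.6)*(-8.5) = 95.7
Denominator = 111.94
Re(z) = -139.78/111.94 = -1.2487
Im(z) = 95.7/111.94 = 0.8549

Re(z) = -1.2487, Im(z) = 0.8549


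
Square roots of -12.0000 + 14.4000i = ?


|z| = sqrt(144+207.36) = 18.7446
sqrt((|z|+a)/2) = sqrt((18.7446+(-12))/2) = sqrt(3.3723) = 1.8364
sqrt((|z|-a)/2) = sqrt((18.7446-(-12))/2) = sqrt(15.3723) = 3.9208

±(1.8364 + 3.9208i) i.e. 1.8364 + 3.9208i and -1.8364 - 3.9208i


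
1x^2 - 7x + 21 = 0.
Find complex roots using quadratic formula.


disc = (-7)^2 - 4*1*21 = 49 - 84 = -35
sqrt(|disc|) = sqrt(35) = 5.9161
Real part = 7/(2*1) = 3.5000
Imag part = 5.9161/(2*1) = 2.9580

3.5000 ± 2.9580i


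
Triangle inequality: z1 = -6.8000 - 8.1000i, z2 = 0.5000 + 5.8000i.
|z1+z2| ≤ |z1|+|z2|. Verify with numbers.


|z1| = sqrt((-6.8)^2 + (-8.1)^2) = sqrt(111.85) = 10.5759
|z2| = sqrt(0.5^2 + 5.8^2) = sqrt(33.89) = 5.8215
z1+z2 = -6.3000 - 2.3000i
|z1+z2| = sqrt(44.98) = 6.7067
|z1|+|z2| = 10.5759 + 5.8215 = 16.3974

|z1+z2| = 6.7067 ≤ |z1|+|z2| = 16.3974 (verified)


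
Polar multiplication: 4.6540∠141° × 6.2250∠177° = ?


r = 4.6540 * 6.2250 = 28.9711
theta = 141° + 177° = 318° = 318° (mod 360)

28.9711 cis(318°)


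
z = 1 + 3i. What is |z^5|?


|z| = sqrt(1+9) = sqrt(10) = 3.1623
|z^5| = |z|^5 = (sqrt(10))^5 = 10^2 * sqrt(10) = 100*sqrt(10)

|z^5| = 100*sqrt(10) ≈ 316.2278


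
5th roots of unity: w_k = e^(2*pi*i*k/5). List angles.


The 5th roots of unity are cis(360k/5°) for k=0..4
Angle step = 360/5 = 72°
Primitive root: cis(72°)
Primitive root = 0.3090 + 0.9511i

5 roots at angles: 0°, 72°, 144°, 216°, 288°


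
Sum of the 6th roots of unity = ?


The sum of all 6th roots of unity is 0.
Geometric series: (1 - w^6)/(1 - w) = (1-1)/(1-w) = 0 since w^6 = 1, w ≠ 1.
Alternatively: coefficient of z^5 in z^6 - 1 is 0.

0


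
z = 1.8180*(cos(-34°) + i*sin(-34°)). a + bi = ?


a = 1.8180*cos(-34°) = 1.8180*0.82904 = 1.5072
b = 1.8180*sin(-34°) = 1.8180*(-0.5592) = -1.0166

1.5072 - 1.0166i


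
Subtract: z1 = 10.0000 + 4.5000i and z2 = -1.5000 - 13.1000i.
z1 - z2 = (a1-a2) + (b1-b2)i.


Real: 10 + 1.5 = 11.5
Imag: 4.5 + 13.1 = 17.6

11.5000 + 17.6000i


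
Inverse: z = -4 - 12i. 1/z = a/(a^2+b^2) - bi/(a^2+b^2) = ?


|z|^2 = 16+144 = 160
1/z = (-4 + 12i)/160

1/z = -0.0250 + 0.0750i


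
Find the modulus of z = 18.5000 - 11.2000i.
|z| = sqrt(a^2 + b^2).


|z| = sqrt(18.5^2 + (-11.2)^2) = sqrt(342.25 + 125.44) = sqrt(467.69) = 21.6261

|z| = 21.6261


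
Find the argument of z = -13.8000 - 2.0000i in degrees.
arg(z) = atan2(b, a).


Re = -13.8, Im = -2
arg = atan2(-2, -13.8) = -171.7537 degrees

arg(z) = -171.7537 degrees


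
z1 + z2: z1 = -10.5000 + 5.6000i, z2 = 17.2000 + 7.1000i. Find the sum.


Real: -10.5 + 17.2 = 6.7
Imag: 5.6 + 7.1 = 12.7

6.7000 + 12.7000i


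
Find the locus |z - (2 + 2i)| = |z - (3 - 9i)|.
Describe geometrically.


Equal distances means the locus is the perpendicular bisector of z1 and z2.
Midpoint = ((2+3)/2, (2+(-9))/2) = (2.5000, -3.5000)

Perpendicular bisector through (2.5000, -3.5000)


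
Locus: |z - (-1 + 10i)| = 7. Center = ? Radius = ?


|z - z0| = r is a circle with center z0 and radius r.
Center = (-1, 10), radius = 7

Circle with center (-1, 10) and radius 7


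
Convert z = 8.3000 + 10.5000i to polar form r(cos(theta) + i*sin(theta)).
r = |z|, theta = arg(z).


r = sqrt(68.89+110.25) = sqrt(179.14) = 13.3843
theta = atan2(10.5, 8.3) = 51.6745 degrees

r = 13.3843, theta = 51.6745 degrees


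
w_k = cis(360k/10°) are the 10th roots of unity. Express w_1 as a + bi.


Angle = 360*1/10 = 36°
a = cos(36°) = 0.8090
b = sin(36°) = 0.5878

0.8090 + 0.5878i


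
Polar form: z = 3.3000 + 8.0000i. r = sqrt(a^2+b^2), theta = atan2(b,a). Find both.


r = sqrt(10.89+64) = sqrt(74.89) = 8.6539
theta = atan2(8, 3.3) = 67.5839 degrees

r = 8.6539, theta = 67.5839 degrees


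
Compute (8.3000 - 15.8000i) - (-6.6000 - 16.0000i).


Real: 8.3 + 6.6 = 14.9
Imag: -15.8 + 16 = 0.2

14.9000 + 0.2000i


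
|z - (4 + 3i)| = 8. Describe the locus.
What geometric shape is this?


|z - z0| = r is a circle with center z0 and radius r.
Center = (4, 3), radius = 8

Circle with center (4, 3) and radius 8


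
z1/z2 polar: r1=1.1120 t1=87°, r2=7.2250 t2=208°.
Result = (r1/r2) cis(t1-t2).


r = 1.1120 / 7.2250 = 0.1539
theta = 87° - 208° = -121° = 239° (mod 360)

0.1539 cis(239°)


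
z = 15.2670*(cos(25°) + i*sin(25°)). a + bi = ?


a = 15.2670*cos(25°) = 15.2670*0.90631 = 13.8366
b = 15.2670*sin(25°) = 15.2670*0.42262 = 6.4521

13.8366 + 6.4521i


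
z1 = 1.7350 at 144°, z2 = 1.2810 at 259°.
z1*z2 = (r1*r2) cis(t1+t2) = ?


r = 1.7350 * 1.2810 = 2.2225
theta = 144° + 259° = 403° = 43° (mod 360)

2.2225 cis(43°)


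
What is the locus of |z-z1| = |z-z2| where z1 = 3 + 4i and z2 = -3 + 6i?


Equal distances means the locus is the perpendicular bisector of z1 and z2.
Midpoint = ((3+(-3))/2, (4+6)/2) = (0, 5.0000)

Perpendicular bisector through (0, 5.0000)


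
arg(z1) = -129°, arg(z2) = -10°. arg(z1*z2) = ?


arg(z1*z2) = -129° - 10° = -139°
Normalized to (-180°, 180°]: -139°

-139°


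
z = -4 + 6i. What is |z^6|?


|z| = sqrt(16+36) = sqrt(52) = 7.2111
|z^6| = |z|^6 = (sqrt(52))^6 = 52^3 = 140608

|z^6| = 140608


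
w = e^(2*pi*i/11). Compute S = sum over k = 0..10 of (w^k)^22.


The roots are w_k = w^k with w = e^(2*pi*i/11), and (w^k)^22 = (w^22)^k.
So S = 1 + u + u^2 + ... + u^(10) with u = w^22.
22 = 2*11 + 0, so 22 is a multiple of 11 and u = (w^11)^2 = 1.
Every one of the 11 terms equals 1: S = 11

S = 11


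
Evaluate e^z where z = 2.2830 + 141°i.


e^2.2830 = 9.8060545
cos(141°) = -0.777146
sin(141°) = 0.6293204
Real = 9.8060545*(-0.777146) = -7.6207
Imag = 9.8060545*0.6293204 = 6.1712

-7.6207 + 6.1712i


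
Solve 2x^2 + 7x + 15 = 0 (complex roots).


disc = 7^2 - 4*2*15 = 49 - 120 = -71
sqrt(|disc|) = sqrt(71) = 8.4261
Real part = -7/(2*2) = -1.7500
Imag part = 8.4261/(2*2) = 2.1065

-1.7500 ± 2.1065i


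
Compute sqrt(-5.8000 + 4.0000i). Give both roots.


|z| = sqrt(33.64+16) = 7.0456
sqrt((|z|+a)/2) = sqrt((7.0456+(-5.8))/2) = sqrt(0.6228) = 0.7892
sqrt((|z|-a)/2) = sqrt((7.0456-(-5.8))/2) = sqrt(6.4228) = 2.5343

±(0.7892 + 2.5343i) i.e. 0.7892 + 2.5343i and -0.7892 - 2.5343i


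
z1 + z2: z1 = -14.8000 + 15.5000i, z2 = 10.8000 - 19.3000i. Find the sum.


Real: -14.8 + 10.8 = -4
Imag: 15.5 - 19.3 = -3.8

-4.0000 - 3.8000i


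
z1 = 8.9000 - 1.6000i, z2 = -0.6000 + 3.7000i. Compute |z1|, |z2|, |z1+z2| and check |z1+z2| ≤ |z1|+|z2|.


|z1| = sqrt(8.9^2 + (-1.6)^2) = sqrt(81.77) = 9.0427
|z2| = sqrt((-0.6)^2 + 3.7^2) = sqrt(14.05) = 3.7483
z1+z2 = 8.3000 + 2.1000i
|z1+z2| = sqrt(73.3) = 8.5615
|z1|+|z2| = 9.0427 + 3.7483 = 12.7910

|z1+z2| = 8.5615 ≤ |z1|+|z2| = 12.7910 (verified)


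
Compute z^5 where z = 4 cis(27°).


r^5 = 4^5 = 1024
n*theta = 5*27° = 135° = 135° (mod 360)
a = 1024*cos(135°) = -724.0773
b = 1024*sin(135°) = 724.0773

1024 cis(135°) = -724.0773 + 724.0773i


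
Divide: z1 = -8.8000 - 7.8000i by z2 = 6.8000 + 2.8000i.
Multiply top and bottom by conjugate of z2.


Conjugate of z2 = 6.8000 - 2.8000i
Numerator: (-8.8000 - 7.8000i)(6.8000 - 2.8000i) = -81.6800 - 28.4000i
Denominator: 6.8^2 + 2.8^2 = 54.08
Result = (-81.6800 - 28.4000i)/54.08

-1.5104 - 0.5251i


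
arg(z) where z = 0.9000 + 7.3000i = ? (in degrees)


Re = 0.9, Im = 7.3
arg = atan2(7.3, 0.9) = 82.9716 degrees

arg(z) = 82.9716 degrees


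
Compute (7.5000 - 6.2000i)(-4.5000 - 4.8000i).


Real = 7.5*(-4.5) - (-6.2)*(-4.8) = -33.75 - 29.76 = -63.51
Imag = 7.5*(-4.8) - (4.5)*(-6.2) = -36 + 27.9 = -8.1

-63.5100 - 8.1000i


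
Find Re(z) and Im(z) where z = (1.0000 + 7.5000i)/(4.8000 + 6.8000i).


Multiply by conjugate: (1.0000 + 7.5000i)(4.8000 - 6.8000i) / (4.8^2 + 6.8^2)
Numerator real = 1*4.8 + 7.5*6.8 = 55.8
Numerator imag = 7.5*4.8 - 1*6.8 = 29.2
Denominator = 69.28
Re(z) = 55.8/69.28 = 0.8054
Im(z) = 29.2/69.28 = 0.4215

Re(z) = 0.8054, Im(z) = 0.4215


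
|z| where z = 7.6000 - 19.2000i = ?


|z| = sqrt(7.6^2 + (-19.2)^2) = sqrt(57.76 + 368.64) = sqrt(426.4) = 20.6495

|z| = 20.6495


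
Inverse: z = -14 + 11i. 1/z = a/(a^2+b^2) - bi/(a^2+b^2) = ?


|z|^2 = 196+121 = 317
1/z = (-14 - 11i)/317

1/z = -0.0442 - 0.0347i


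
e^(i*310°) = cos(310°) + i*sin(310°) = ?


cos(310°) = 0.6428
sin(310°) = -0.7660

e^(i*310°) = 0.6428 - 0.7660i


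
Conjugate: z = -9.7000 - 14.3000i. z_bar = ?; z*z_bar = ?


z_bar = -9.7000 + 14.3000i
z*z_bar = (-9.7)^2 + (-14.3)^2 = 94.09 + 204.49 = 298.58

z_bar = -9.7000 + 14.3000i, z*z_bar = 298.58


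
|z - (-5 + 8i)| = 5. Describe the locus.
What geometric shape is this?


|z - z0| = r is a circle with center z0 and radius r.
Center = (-5, 8), radius = 5

Circle with center (-5, 8) and radius 5


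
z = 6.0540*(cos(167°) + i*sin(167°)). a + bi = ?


a = 6.0540*cos(167°) = 6.0540*(-0.97437) = -5.8988
b = 6.0540*sin(167°) = 6.0540*0.224951 = 1.3619

-5.8988 + 1.3619i


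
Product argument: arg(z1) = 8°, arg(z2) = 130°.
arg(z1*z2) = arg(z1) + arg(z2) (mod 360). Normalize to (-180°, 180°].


arg(z1*z2) = 8° + 130° = 138°
Normalized to (-180°, 180°]: 138°

138°


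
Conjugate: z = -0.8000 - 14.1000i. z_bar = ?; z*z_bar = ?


z_bar = -0.8000 + 14.1000i
z*z_bar = (-0.8)^2 + (-14.1)^2 = 0.64 + 198.81 = 199.45

z_bar = -0.8000 + 14.1000i, z*z_bar = 199.45


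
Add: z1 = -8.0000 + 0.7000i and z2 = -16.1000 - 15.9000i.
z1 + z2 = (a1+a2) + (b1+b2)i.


Real: -8 - 16.1 = -24.1
Imag: 0.7 - 15.9 = -15.2

-24.1000 - 15.2000i


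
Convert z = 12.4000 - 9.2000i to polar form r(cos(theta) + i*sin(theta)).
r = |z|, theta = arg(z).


r = sqrt(153.76+84.64) = sqrt(238.4) = 15.4402
theta = atan2(-9.2, 12.4) = -36.5730 degrees

r = 15.4402, theta = -36.5730 degrees


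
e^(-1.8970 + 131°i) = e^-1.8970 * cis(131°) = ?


e^-1.8970 = 0.1500
cos(131°) = -0.6561
sin(131°) = 0.7547
Real = 0.1500*(-0.6561) = -0.0984
Imag = 0.1500*0.7547 = 0.1132

-0.0984 + 0.1132i


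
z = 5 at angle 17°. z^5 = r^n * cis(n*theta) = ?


r^5 = 5^5 = 3125
n*theta = 5*17° = 85° = 85° (mod 360)
a = 3125*cos(85°) = 272.3617
b = 3125*sin(85°) = 3113.1084

3125 cis(85°) = 272.3617 + 3113.1084i


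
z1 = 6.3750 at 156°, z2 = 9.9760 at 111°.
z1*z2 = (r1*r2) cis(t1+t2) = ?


r = 6.3750 * 9.9760 = 63.5970
theta = 156° + 111° = 267° = 267° (mod 360)

63.5970 cis(267°)


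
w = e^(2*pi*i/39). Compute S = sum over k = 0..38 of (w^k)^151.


The roots are w_k = w^k with w = e^(2*pi*i/39), and (w^k)^151 = (w^151)^k.
So S = 1 + u + u^2 + ... + u^(38) with u = w^151.
151 = 3*39 + 34, so 151 is not a multiple of 39: u = (w^39)^3 * w^34 = w^34 ≠ 1 (w is a primitive 39th root), while u^39 = (w^39)^151 = 1.
Geometric series: S = (1 - u^39)/(1 - u) = (1 - 1)/(1 - u) = 0

S = 0


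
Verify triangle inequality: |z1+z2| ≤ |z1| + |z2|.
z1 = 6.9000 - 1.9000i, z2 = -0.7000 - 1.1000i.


|z1| = sqrt(6.9^2 + (-1.9)^2) = sqrt(51.22) = 7.1568
|z2| = sqrt((-0.7)^2 + (-1.1)^2) = sqrt(1.7) = 1.3038
z1+z2 = 6.2000 - 3.0000i
|z1+z2| = sqrt(47.44) = 6.8877
|z1|+|z2| = 7.1568 + 1.3038 = 8.4606

|z1+z2| = 6.8877 ≤ |z1|+|z2| = 8.4606 (verified)


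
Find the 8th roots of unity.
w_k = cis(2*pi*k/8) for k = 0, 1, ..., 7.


The 8th roots of unity are cis(360k/8°) for k=0..7
Angle step = 360/8 = 45°
Primitive root: cis(45°)
Primitive root = 0.7071 + 0.7071i

8 roots at angles: 0°, 45°, 90°, 135°, 180°, 225°, 270°, 315°


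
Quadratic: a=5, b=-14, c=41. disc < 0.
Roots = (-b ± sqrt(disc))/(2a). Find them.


disc = (-14)^2 - 4*5*41 = 196 - 820 = -624
sqrt(|disc|) = sqrt(624) = 24.9800
Real part = 14/(2*5) = 1.4000
Imag part = 24.9800/(2*5) = 2.4980

1.4000 ± 2.4980i


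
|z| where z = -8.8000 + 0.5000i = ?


|z| = sqrt((-8.8)^2 + 0.5^2) = sqrt(77.44 + 0.25) = sqrt(77.69) = 8.8142

|z| = 8.8142


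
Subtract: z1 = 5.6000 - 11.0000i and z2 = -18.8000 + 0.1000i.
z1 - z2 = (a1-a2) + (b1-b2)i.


Real: 5.6 + 18.8 = 24.4
Imag: -11 - 0.1 = -11.1

24.4000 - 11.1000i


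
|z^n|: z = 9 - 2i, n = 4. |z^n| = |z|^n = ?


|z| = sqrt(81+4) = sqrt(85) = 9.2195
|z^4| = |z|^4 = (sqrt(85))^4 = 85^2 = 7225

|z^4| = 7225


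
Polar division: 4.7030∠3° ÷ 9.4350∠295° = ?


r = 4.7030 / 9.4350 = 0.4985
theta = 3° - 295° = -292° = 68° (mod 360)

0.4985 cis(68°)


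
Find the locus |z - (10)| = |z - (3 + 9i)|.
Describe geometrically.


Equal distances means the locus is the perpendicular bisector of z1 and z2.
Midpoint = ((10+3)/2, (0+9)/2) = (6.5000, 4.5000)

Perpendicular bisector through (6.5000, 4.5000)


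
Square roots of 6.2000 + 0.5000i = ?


|z| = sqrt(38.44+0.25) = 6.2201
sqrt((|z|+a)/2) = sqrt((6.2201+6.2)/2) = sqrt(6.2101) = 2.4920
sqrt((|z|-a)/2) = sqrt((6.2201-6.2)/2) = sqrt(0.0101) = 0.1003

±(2.4920 + 0.1003i) i.e. 2.4920 + 0.1003i and -2.4920 - 0.1003i


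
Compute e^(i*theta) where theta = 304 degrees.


cos(304°) = 0.5592
sin(304°) = -0.8290

e^(i*304°) = 0.5592 - 0.8290i


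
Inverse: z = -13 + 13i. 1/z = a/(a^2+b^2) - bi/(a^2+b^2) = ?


|z|^2 = 169+169 = 338
1/z = (-13 - 13i)/338

1/z = -0.0385 - 0.0385i


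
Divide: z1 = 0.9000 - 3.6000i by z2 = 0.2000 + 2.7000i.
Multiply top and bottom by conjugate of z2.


Conjugate of z2 = 0.2000 - 2.7000i
Numerator: (0.9000 - 3.6000i)(0.2000 - 2.7000i) = -9.5400 - 3.1500i
Denominator: 0.2^2 + 2.7^2 = 7.33
Result = (-9.5400 - 3.1500i)/7.33

-1.3015 - 0.4297i


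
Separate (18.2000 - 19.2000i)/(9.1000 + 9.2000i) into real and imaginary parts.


Multiply by conjugate: (18.2000 - 19.2000i)(9.1000 - 9.2000i) / (9.1^2 + 9.2^2)
Numerator real = 18.2*9.1 - (19.2)*9.2 = -11.02
Numerator imag = -19.2*9.1 - 18.2*9.2 = -342.16
Denominator = 167.45
Re(z) = -11.02/167.45 = -0.0658
Im(z) = -342.16/167.45 = -2.0434

Re(z) = -0.0658, Im(z) = -2.0434


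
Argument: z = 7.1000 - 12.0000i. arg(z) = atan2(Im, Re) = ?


Re = 7.1, Im = -12
arg = atan2(-12, 7.1) = -59.3886 degrees

arg(z) = -59.3886 degrees


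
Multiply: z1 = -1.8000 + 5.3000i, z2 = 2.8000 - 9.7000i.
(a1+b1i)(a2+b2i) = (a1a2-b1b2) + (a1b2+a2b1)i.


Real = -1.8*2.8 - 5.3*(-9.7) = -5.04 - (-51.41) = 46.37
Imag = -1.8*(-9.7) + 2.8*5.3 = 17.46 + 14.84 = 32.3

46.3700 + 32.3000i


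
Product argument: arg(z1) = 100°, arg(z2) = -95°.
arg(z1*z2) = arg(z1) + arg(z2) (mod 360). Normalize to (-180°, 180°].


arg(z1*z2) = 100° - 95° = 5°
Normalized to (-180°, 180°]: 5°

5°


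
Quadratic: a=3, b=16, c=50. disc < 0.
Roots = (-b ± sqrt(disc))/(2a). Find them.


disc = 16^2 - 4*3*50 = 256 - 600 = -344
sqrt(|disc|) = sqrt(344) = 18.5472
Real part = -16/(2*3) = -2.6667
Imag part = 18.5472/(2*3) = 3.0912

-2.6667 ± 3.0912i


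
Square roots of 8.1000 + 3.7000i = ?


|z| = sqrt(65.61+13.69) = 8.9051
sqrt((|z|+a)/2) = sqrt((8.9051+8.1)/2) = sqrt(8.5025) = 2.9159
sqrt((|z|-a)/2) = sqrt((8.9051-8.1)/2) = sqrt(0.4025) = 0.6345

±(2.9159 + 0.6345i) i.e. 2.9159 + 0.6345i and -2.9159 - 0.6345i


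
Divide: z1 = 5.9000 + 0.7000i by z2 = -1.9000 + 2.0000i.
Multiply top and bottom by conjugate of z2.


Conjugate of z2 = -1.9000 - 2.0000i
Numerator: (5.9000 + 0.7000i)(-1.9000 - 2.0000i) = -9.8100 - 13.1300i
Denominator: (-1.9)^2 + 2^2 = 7.61
Result = (-9.8100 - 13.1300i)/7.61

-1.2891 - 1.7254i


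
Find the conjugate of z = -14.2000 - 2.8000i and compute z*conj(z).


z_bar = -14.2000 + 2.8000i
z*z_bar = (-14.2)^2 + (-2.8)^2 = 201.64 + 7.84 = 209.48

z_bar = -14.2000 + 2.8000i, z*z_bar = 209.48


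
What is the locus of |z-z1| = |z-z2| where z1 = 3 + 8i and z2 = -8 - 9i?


Equal distances means the locus is the perpendicular bisector of z1 and z2.
Midpoint = ((3+(-8))/2, (8+(-9))/2) = (-2.5000, -0.5000)

Perpendicular bisector through (-2.5000, -0.5000)


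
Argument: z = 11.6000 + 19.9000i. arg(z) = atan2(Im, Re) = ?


Re = 11.6, Im = 19.9
arg = atan2(19.9, 11.6) = 59.7615 degrees

arg(z) = 59.7615 degrees


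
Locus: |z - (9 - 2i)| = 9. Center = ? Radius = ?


|z - z0| = r is a circle with center z0 and radius r.
Center = (9, -2), radius = 9

Circle with center (9, -2) and radius 9


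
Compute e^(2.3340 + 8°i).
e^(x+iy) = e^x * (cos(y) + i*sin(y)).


e^2.3340 = 10.3191
cos(8°) = 0.99027
sin(8°) = 0.13917
Real = 10.3191*0.99027 = 10.2187
Imag = 10.3191*0.13917 = 1.4361

10.2187 + 1.4361i


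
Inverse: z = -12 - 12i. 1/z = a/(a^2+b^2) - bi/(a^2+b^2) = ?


|z|^2 = 144+144 = 288
1/z = (-12 + 12i)/288

1/z = -0.0417 + 0.0417i


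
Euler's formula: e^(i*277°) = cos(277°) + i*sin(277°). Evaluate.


cos(277°) = 0.1219
sin(277°) = -0.9925

e^(i*277°) = 0.1219 - 0.9925i


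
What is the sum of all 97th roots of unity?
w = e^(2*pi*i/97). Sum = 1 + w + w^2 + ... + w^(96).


The sum of all 97th roots of unity is 0.
Geometric series: (1 - w^97)/(1 - w) = (1-1)/(1-w) = 0 since w^97 = 1, w ≠ 1.
Alternatively: coefficient of z^96 in z^97 - 1 is 0.

0


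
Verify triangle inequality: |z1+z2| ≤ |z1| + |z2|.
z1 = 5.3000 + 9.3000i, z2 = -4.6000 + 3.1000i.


|z1| = sqrt(5.3^2 + 9.3^2) = sqrt(114.58) = 10.7042
|z2| = sqrt((-4.6)^2 + 3.1^2) = sqrt(30.77) = 5.5471
z1+z2 = 0.7000 + 12.4000i
|z1+z2| = sqrt(154.25) = 12.4197
|z1|+|z2| = 10.7042 + 5.5471 = 16.2513

|z1+z2| = 12.4197 ≤ |z1|+|z2| = 16.2513 (verified)


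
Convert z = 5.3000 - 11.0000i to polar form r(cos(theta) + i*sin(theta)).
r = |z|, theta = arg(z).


r = sqrt(28.09+121) = sqrt(149.09) = 12.2102
theta = atan2(-11, 5.3) = -64.2744 degrees

r = 12.2102, theta = -64.2744 degrees


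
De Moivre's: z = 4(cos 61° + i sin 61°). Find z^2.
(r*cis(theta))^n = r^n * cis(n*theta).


r^2 = 4^2 = 16
n*theta = 2*61° = 122° = 122° (mod 360)
a = 16*cos(122°) = -8.4787
b = 16*sin(122°) = 13.5688

16 cis(122°) = -8.4787 + 13.5688i


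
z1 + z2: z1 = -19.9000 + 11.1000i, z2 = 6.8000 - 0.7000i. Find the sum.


Real: -19.9 + 6.8 = -13.1
Imag: 11.1 - 0.7 = 10.4

-13.1000 + 10.4000i


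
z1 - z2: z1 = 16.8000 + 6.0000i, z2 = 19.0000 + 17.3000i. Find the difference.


Real: 16.8 - 19 = -2.2
Imag: 6 - 17.3 = -11.3

-2.2000 - 11.3000i


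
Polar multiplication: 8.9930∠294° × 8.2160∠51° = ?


r = 8.9930 * 8.2160 = 73.8865
theta = 294° + 51° = 345° = 345° (mod 360)

73.8865 cis(345°)


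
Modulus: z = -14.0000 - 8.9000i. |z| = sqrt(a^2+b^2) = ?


|z| = sqrt((-14)^2 + (-8.9)^2) = sqrt(196 + 79.21) = sqrt(275.21) = 16.5895

|z| = 16.5895


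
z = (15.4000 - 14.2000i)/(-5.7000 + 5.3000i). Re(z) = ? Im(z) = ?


Multiply by conjugate: (15.4000 - 14.2000i)(-5.7000 - 5.3000i) / ((-5.7)^2 + 5.3^2)
Numerator real = 15.4*(-5.7) - (14.2)*5.3 = -163.04
Numerator imag = -14.2*(-5.7) - 15.4*5.3 = -0.68
Denominator = 60.58
Re(z) = -163.04/60.58 = -2.6913
Im(z) = -0.68/60.58 = -0.0112

Re(z) = -2.6913, Im(z) = -0.0112


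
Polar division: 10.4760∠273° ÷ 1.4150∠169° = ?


r = 10.4760 / 1.4150 = 7.4035
theta = 273° - 169° = 104° = 104° (mod 360)

7.4035 cis(104°)


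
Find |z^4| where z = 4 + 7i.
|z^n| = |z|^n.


|z| = sqrt(16+49) = sqrt(65) = 8.0623
|z^4| = |z|^4 = (sqrt(65))^4 = 65^2 = 4225

|z^4| = 4225


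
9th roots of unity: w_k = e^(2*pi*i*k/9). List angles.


The 9th roots of unity are cis(360k/9°) for k=0..8
Angle step = 360/9 = 40°
Primitive root: cis(40°)
Primitive root = 0.7660 + 0.6428i

9 roots at angles: 0°, 40°, 80°, 120°, 160°, 200°, 240°, 280°, 320°


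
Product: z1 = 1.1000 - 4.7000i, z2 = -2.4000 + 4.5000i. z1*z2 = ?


Real = 1.1*(-2.4) - (-4.7)*4.5 = -2.64 - (-21.15) = 18.51
Imag = 1.1*4.5 - (2.4)*(-4.7) = 4.95 + 11.28 = 16.23

18.5100 + 16.2300i


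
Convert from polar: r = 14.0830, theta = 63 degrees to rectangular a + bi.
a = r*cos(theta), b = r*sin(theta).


a = 14.0830*cos(63°) = 14.0830*0.45399 = 6.3935
b = 14.0830*sin(63°) = 14.0830*0.891 = 12.5480

6.3935 + 12.5480i


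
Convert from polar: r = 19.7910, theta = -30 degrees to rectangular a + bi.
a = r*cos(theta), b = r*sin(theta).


a = 19.7910*cos(-30°) = 19.7910*0.866025 = 17.1395
b = 19.7910*sin(-30°) = 19.7910*(-0.5) = -9.8955

17.1395 - 9.8955i


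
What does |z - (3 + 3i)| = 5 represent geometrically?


|z - z0| = r is a circle with center z0 and radius r.
Center = (3, 3), radius = 5

Circle with center (3, 3) and radius 5


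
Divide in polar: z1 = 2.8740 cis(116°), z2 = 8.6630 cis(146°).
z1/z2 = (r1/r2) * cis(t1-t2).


r = 2.8740 / 8.6630 = 0.3318
theta = 116° - 146° = -30° = 330° (mod 360)

0.3318 cis(330°)


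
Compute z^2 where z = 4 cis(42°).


r^2 = 4^2 = 16
n*theta = 2*42° = 84° = 84° (mod 360)
a = 16*cos(84°) = 1.6725
b = 16*sin(84°) = 15.9124

16 cis(84°) = 1.6725 + 15.9124i


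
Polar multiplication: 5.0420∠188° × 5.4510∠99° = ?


r = 5.0420 * 5.4510 = 27.4839
theta = 188° + 99° = 287° = 287° (mod 360)

27.4839 cis(287°)


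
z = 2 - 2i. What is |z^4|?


|z| = sqrt(4+4) = sqrt(8) = 2.8284
|z^4| = |z|^4 = (sqrt(8))^4 = 8^2 = 64

|z^4| = 64


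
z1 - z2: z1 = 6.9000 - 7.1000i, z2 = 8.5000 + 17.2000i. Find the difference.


Real: 6.9 - 8.5 = -1.6
Imag: -7.1 - 17.2 = -24.3

-1.6000 - 24.3000i


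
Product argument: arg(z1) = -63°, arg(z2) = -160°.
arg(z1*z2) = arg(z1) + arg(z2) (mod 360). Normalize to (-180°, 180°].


arg(z1*z2) = -63° - 160° = -223°
Normalized to (-180°, 180°]: 137°

137°


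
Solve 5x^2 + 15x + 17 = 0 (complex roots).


disc = 15^2 - 4*5*17 = 225 - 340 = -115
sqrt(|disc|) = sqrt(115) = 10.7238
Real part = -15/(2*5) = -1.5000
Imag part = 10.7238/(2*5) = 1.0724

-1.5000 ± 1.0724i


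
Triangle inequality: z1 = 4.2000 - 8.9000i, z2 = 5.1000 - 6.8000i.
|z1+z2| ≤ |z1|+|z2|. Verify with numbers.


|z1| = sqrt(4.2^2 + (-8.9)^2) = sqrt(96.85) = 9.8412
|z2| = sqrt(5.1^2 + (-6.8)^2) = sqrt(72.25) = 8.5000
z1+z2 = 9.3000 - 15.7000i
|z1+z2| = sqrt(332.98) = 18.2477
|z1|+|z2| = 9.8412 + 8.5000 = 18.3412

|z1+z2| = 18.2477 ≤ |z1|+|z2| = 18.3412 (verified)


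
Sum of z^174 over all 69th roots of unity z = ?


The roots are w_k = w^k with w = e^(2*pi*i/69), and (w^k)^174 = (w^174)^k.
So S = 1 + u + u^2 + ... + u^(68) with u = w^174.
174 = 2*69 + 36, so 174 is not a multiple of 69: u = (w^69)^2 * w^36 = w^36 ≠ 1 (w is a primitive 69th root), while u^69 = (w^69)^174 = 1.
Geometric series: S = (1 - u^69)/(1 - u) = (1 - 1)/(1 - u) = 0

S = 0


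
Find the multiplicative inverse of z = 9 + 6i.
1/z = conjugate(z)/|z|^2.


|z|^2 = 81+36 = 117
1/z = (9 - 6i)/117

1/z = 0.0769 - 0.0513i


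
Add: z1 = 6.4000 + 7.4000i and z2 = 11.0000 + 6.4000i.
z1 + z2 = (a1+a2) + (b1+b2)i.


Real: 6.4 + 11 = 17.4
Imag: 7.4 + 6.4 = 13.8

17.4000 + 13.8000i


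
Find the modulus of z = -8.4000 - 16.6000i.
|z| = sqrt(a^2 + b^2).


|z| = sqrt((-8.4)^2 + (-16.6)^2) = sqrt(70.56 + 275.56) = sqrt(346.12) = 18.6043

|z| = 18.6043


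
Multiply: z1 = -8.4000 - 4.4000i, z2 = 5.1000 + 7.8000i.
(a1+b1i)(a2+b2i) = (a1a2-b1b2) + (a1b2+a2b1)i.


Real = -8.4*5.1 - (-4.4)*7.8 = -42.84 - (-34.32) = -8.52
Imag = -8.4*7.8 + 5.1*(-4.4) = -65.52 - (22.44) = -87.96

-8.5200 - 87.9600i


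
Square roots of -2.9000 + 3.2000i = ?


|z| = sqrt(8.41+10.24) = 4.3186
sqrt((|z|+a)/2) = sqrt((4.3186+(-2.9))/2) = sqrt(0.7093) = 0.8422
sqrt((|z|-a)/2) = sqrt((4.3186-(-2.9))/2) = sqrt(3.6093) = 1.8998

±(0.8422 + 1.8998i) i.e. 0.8422 + 1.8998i and -0.8422 - 1.8998i


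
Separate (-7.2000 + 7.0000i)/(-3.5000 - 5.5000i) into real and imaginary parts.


Multiply by conjugate: (-7.2000 + 7.0000i)(-3.5000 + 5.5000i) / ((-3.5)^2 + (-5.5)^2)
Numerator real = -7.2*(-3.5) + 7*(-5.5) = -13.3
Numerator imag = 7*(-3.5) - (-7.2)*(-5.5) = -64.1
Denominator = 42.5
Re(z) = -13.3/42.5 = -0.3129
Im(z) = -64.1/42.5 = -1.5082

Re(z) = -0.3129, Im(z) = -1.5082


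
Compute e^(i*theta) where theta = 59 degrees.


cos(59°) = 0.5150
sin(59°) = 0.8572

e^(i*59°) = 0.5150 + 0.8572i


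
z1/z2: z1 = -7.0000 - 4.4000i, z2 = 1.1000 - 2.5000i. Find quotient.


Conjugate of z2 = 1.1000 + 2.5000i
Numerator: (-7.0000 - 4.4000i)(1.1000 + 2.5000i) = 3.3000 - 22.3400i
Denominator: 1.1^2 + (-2.5)^2 = 7.46
Result = (3.3000 - 22.3400i)/7.46

0.4424 - 2.9946i


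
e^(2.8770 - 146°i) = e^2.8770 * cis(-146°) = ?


e^2.8770 = 17.7609
cos(-146°) = -0.82904
sin(-146°) = -0.559193
Real = 17.7609*(-0.82904) = -14.7245
Imag = 17.7609*(-0.559193) = -9.9318

-14.7245 - 9.9318i


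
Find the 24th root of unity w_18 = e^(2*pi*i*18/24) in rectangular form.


Angle = 360*18/24 = 270°
a = cos(270°) = 0
b = sin(270°) = -1.0000

0 - 1.0000i


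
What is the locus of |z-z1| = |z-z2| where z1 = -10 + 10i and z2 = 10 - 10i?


Equal distances means the locus is the perpendicular bisector of z1 and z2.
Midpoint = ((-10+10)/2, (10+(-10))/2) = (0, 0)

Perpendicular bisector through (0, 0)


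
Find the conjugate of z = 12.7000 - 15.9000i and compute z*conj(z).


z_bar = 12.7000 + 15.9000i
z*z_bar = 12.7^2 + (-15.9)^2 = 161.29 + 252.81 = 414.1

z_bar = 12.7000 + 15.9000i, z*z_bar = 414.1


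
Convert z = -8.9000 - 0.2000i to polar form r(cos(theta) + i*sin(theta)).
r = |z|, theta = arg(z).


r = sqrt(79.21+0.04) = sqrt(79.25) = 8.9022
theta = atan2(-0.2, -8.9) = -178.7127 degrees

r = 8.9022, theta = -178.7127 degrees


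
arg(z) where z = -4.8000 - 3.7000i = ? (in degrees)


Re = -4.8, Im = -3.7
arg = atan2(-3.7, -4.8) = -142.3738 degrees

arg(z) = -142.3738 degrees


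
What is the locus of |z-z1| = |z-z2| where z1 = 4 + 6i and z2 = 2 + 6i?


Equal distances means the locus is the perpendicular bisector of z1 and z2.
Midpoint = ((4+2)/2, (6+6)/2) = (3.0000, 6.0000)

Perpendicular bisector through (3.0000, 6.0000)


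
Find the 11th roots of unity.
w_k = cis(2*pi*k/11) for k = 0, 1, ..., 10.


The 11th roots of unity are cis(360k/11°) for k=0..10
Angle step = 360/11 = 32.7273°
Primitive root: cis(32.7273°)
Primitive root = 0.8413 + 0.5406i

11 roots at angles: 0°, 32.7273°, 65.4545°, 98.1818°, 130.9091°, 163.6364°, 196.3636°, 229.0909°, 261.8182°, 294.5455°, 327.2727°


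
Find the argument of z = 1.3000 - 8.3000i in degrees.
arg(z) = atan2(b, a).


Re = 1.3, Im = -8.3
arg = atan2(-8.3, 1.3) = -81.0983 degrees

arg(z) = -81.0983 degrees


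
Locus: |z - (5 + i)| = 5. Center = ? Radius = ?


|z - z0| = r is a circle with center z0 and radius r.
Center = (5, 1), radius = 5

Circle with center (5, 1) and radius 5


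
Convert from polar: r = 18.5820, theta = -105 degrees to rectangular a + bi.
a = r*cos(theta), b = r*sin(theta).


a = 18.5820*cos(-105°) = 18.5820*(-0.25882) = -4.8094
b = 18.5820*sin(-105°) = 18.5820*(-0.965926) = -17.9488

-4.8094 - 17.9488i


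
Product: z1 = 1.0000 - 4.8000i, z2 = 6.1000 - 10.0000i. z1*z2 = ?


Real = 1*6.1 - (-4.8)*(-10) = 6.1 - 48 = -41.9
Imag = 1*(-10) + 6.1*(-4.8) = -10 - (29.28) = -39.28

-41.9000 - 39.2800i


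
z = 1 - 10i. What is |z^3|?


|z| = sqrt(1+100) = sqrt(101) = 10.0499
|z^3| = |z|^3 = (sqrt(101))^3 = 101*sqrt(101)

|z^3| = 101*sqrt(101) ≈ 1015.0374
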